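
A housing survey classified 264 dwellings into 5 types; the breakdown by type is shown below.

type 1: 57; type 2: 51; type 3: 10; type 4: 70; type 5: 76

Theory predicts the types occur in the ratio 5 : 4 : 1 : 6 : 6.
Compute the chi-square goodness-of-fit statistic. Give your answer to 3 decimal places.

Ratio total = 22. Expected counts: 264×5/22 = 60, 264×4/22 = 48, 264×1/22 = 12, 264×6/22 = 72, 264×6/22 = 72.
cat         O        E   (O−E)²/E
type 1     57       60     0.1500
type 2     51       48     0.1875
type 3     10       12     0.3333
type 4     70       72     0.0556
type 5     76       72     0.2222
Sum = 0.949

0.949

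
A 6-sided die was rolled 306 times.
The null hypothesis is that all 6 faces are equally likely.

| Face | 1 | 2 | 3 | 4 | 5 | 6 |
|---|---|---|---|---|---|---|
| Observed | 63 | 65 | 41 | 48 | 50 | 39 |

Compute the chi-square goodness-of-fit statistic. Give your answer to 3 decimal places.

11.647

Expected count for each of the 6 categories: 306/6 = 51.
cat         O        E   (O−E)²/E
1          63       51     2.8235
2          65       51     3.8431
3          41       51     1.9608
4          48       51     0.1765
5          50       51     0.0196
6          39       51     2.8235
Sum = 11.647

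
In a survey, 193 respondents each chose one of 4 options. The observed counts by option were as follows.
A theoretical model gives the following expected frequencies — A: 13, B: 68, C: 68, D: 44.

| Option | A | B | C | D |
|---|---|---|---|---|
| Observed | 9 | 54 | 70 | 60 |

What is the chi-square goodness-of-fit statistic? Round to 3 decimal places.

A: (9 − 13)²/13 = 16/13 = 1.2308
B: (54 − 68)²/68 = 196/68 = 2.8824
C: (70 − 68)²/68 = 4/68 = 0.0588
D: (60 − 44)²/44 = 256/44 = 5.8182
Sum = 9.990

9.990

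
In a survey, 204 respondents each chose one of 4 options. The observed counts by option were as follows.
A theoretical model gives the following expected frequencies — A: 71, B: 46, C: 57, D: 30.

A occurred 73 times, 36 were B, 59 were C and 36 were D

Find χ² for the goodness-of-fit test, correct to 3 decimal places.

3.500

χ² = (73−71)²/71 + (36−46)²/46 + (59−57)²/57 + (36−30)²/30
   = 0.0563 + 2.1739 + 0.0702 + 1.2000
Sum = 3.500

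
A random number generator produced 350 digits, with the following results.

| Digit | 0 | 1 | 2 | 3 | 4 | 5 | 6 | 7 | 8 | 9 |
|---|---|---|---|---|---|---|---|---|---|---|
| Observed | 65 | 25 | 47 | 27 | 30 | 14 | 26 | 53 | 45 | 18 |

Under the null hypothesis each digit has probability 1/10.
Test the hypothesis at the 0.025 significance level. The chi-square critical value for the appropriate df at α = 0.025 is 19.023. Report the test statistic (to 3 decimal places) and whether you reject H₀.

70.514; reject

Expected count for each of the 10 categories: 350/10 = 35.
cat         O        E   (O−E)²/E
0          65       35    25.7143
1          25       35     2.8571
2          47       35     4.1143
3          27       35     1.8286
4          30       35     0.7143
5          14       35    12.6000
6          26       35     2.3143
7          53       35     9.2571
8          45       35     2.8571
9          18       35     8.2571
Sum = 70.514
df = 9. Since 70.514 > 19.023, we reject H₀.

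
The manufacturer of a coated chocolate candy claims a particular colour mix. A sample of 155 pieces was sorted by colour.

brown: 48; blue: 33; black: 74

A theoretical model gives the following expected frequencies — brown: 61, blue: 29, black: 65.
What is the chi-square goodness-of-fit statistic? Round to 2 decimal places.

4.57

brown: (48 − 61)²/61 = 169/61 = 2.770
blue: (33 − 29)²/29 = 16/29 = 0.552
black: (74 − 65)²/65 = 81/65 = 1.246
Sum = 4.57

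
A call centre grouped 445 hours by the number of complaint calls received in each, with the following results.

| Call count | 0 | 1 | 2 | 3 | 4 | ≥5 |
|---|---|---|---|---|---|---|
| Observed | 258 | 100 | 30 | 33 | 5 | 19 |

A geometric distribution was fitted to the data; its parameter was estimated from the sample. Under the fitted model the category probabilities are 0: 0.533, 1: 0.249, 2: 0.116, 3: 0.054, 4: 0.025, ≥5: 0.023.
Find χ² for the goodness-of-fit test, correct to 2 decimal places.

Expected counts E_i = n·p_i: 445×0.533 = 237.185, 445×0.249 = 110.805, 445×0.116 = 51.62, 445×0.054 = 24.03, 445×0.025 = 11.125, 445×0.023 = 10.235.
0: (258 − 237.185)²/237.185 = 433.264225/237.185 = 1.827
1: (100 − 110.805)²/110.805 = 116.748025/110.805 = 1.054
2: (30 − 51.62)²/51.62 = 467.4244/51.62 = 9.055
3: (33 − 24.03)²/24.03 = 80.4609/24.03 = 3.348
4: (5 − 11.125)²/11.125 = 37.515625/11.125 = 3.372
≥5: (19 − 10.235)²/10.235 = 76.825225/10.235 = 7.506
Sum = 26.16

26.16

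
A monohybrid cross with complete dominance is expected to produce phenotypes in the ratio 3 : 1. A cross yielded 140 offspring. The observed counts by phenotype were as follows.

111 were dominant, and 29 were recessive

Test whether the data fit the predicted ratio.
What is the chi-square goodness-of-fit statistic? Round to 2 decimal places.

Ratio total = 4. Expected counts: 140×3/4 = 105, 140×1/4 = 35.
cat            O        E   (O−E)²/E
dominant     111      105      0.343
recessive     29       35      1.029
Sum = 1.37

1.37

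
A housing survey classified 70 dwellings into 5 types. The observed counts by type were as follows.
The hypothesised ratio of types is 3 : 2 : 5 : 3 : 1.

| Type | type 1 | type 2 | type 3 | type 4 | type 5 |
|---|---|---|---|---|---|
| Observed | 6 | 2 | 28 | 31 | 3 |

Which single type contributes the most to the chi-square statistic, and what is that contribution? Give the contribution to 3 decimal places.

Ratio total = 14. Expected counts: 70×3/14 = 15, 70×2/14 = 10, 70×5/14 = 25, 70×3/14 = 15, 70×1/14 = 5.
type 1: (6 − 15)²/15 = 81/15 = 5.4000
type 2: (2 − 10)²/10 = 64/10 = 6.4000
type 3: (28 − 25)²/25 = 9/25 = 0.3600
type 4: (31 − 15)²/15 = 256/15 = 17.0667
type 5: (3 − 5)²/5 = 4/5 = 0.8000
The largest term is for type 4: 17.067.

type 4, 17.067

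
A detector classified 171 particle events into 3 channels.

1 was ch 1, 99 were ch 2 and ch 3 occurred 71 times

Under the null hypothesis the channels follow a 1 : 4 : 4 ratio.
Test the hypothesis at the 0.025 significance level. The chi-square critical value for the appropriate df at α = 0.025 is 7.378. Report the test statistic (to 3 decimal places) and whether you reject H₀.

24.342; reject

Ratio total = 9. Expected counts: 171×1/9 = 19, 171×4/9 = 76, 171×4/9 = 76.
χ² = (1−19)²/19 + (99−76)²/76 + (71−76)²/76
   = 17.0526 + 6.9605 + 0.3289
Sum = 24.342
df = 2. Since 24.342 > 7.378, we reject H₀.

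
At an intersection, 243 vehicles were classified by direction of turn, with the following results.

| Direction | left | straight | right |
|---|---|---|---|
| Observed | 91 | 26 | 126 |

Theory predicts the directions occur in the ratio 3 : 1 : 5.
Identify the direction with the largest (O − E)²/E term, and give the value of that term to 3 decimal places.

left, 1.235

Ratio total = 9. Expected counts: 243×3/9 = 81, 243×1/9 = 27, 243×5/9 = 135.
left: (91 − 81)²/81 = 100/81 = 1.2346
straight: (26 − 27)²/27 = 1/27 = 0.0370
right: (126 − 135)²/135 = 81/135 = 0.6000
The largest term is for left: 1.235.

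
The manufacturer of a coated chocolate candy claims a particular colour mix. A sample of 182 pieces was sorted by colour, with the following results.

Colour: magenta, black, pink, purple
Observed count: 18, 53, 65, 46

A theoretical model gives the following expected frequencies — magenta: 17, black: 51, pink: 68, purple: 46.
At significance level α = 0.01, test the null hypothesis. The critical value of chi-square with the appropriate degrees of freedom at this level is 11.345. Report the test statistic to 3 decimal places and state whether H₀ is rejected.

0.270; do not reject

cat          O        E   (O−E)²/E
magenta     18       17     0.0588
black       53       51     0.0784
pink        65       68     0.1324
purple      46       46     0.0000
Sum = 0.270
df = 3. Since 0.270 < 11.345, we do not reject H₀.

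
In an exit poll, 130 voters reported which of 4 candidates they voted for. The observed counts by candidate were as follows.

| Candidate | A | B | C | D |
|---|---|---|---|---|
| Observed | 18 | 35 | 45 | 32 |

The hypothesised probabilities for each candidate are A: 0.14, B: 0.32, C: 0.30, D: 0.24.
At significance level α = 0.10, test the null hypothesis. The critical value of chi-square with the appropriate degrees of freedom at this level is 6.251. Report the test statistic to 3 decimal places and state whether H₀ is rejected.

1.993; do not reject

Expected counts E_i = n·p_i: 130×0.14 = 18.2, 130×0.32 = 41.6, 130×0.30 = 39, 130×0.24 = 31.2.
A: (18 − 18.2)²/18.2 = 0.04/18.2 = 0.0022
B: (35 − 41.6)²/41.6 = 43.56/41.6 = 1.0471
C: (45 − 39)²/39 = 36/39 = 0.9231
D: (32 − 31.2)²/31.2 = 0.64/31.2 = 0.0205
Sum = 1.993
df = 3. Since 1.993 < 6.251, we do not reject H₀.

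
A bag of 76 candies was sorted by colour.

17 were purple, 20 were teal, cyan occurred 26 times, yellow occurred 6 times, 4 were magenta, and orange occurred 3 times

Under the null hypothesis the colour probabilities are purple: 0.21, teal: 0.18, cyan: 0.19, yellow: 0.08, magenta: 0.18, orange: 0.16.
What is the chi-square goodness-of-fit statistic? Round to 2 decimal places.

Expected counts E_i = n·p_i: 76×0.21 = 15.96, 76×0.18 = 13.68, 76×0.19 = 14.44, 76×0.08 = 6.08, 76×0.18 = 13.68, 76×0.16 = 12.16.
χ² = (17−15.96)²/15.96 + (20−13.68)²/13.68 + (26−14.44)²/14.44 + (6−6.08)²/6.08 + (4−13.68)²/13.68 + (3−12.16)²/12.16
   = 0.068 + 2.920 + 9.254 + 0.001 + 6.850 + 6.900
Sum = 25.99

25.99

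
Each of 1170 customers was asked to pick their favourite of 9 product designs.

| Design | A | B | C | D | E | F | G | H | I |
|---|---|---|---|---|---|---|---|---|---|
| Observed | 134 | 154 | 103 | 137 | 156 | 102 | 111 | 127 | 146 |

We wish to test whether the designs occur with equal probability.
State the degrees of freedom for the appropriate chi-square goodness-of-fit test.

There are k = 9 categories and no parameters were estimated from the data, so df = 9 − 1 = 8.

8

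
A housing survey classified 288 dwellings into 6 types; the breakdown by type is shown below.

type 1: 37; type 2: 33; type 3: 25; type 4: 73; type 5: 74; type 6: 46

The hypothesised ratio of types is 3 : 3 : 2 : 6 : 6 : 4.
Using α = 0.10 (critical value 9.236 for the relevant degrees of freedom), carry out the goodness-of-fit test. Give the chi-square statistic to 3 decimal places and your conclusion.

Ratio total = 24. Expected counts: 288×3/24 = 36, 288×3/24 = 36, 288×2/24 = 24, 288×6/24 = 72, 288×6/24 = 72, 288×4/24 = 48.
χ² = (37−36)²/36 + (33−36)²/36 + (25−24)²/24 + (73−72)²/72 + (74−72)²/72 + (46−48)²/48
   = 0.0278 + 0.2500 + 0.0417 + 0.0139 + 0.0556 + 0.0833
Sum = 0.472
df = 5. Since 0.472 < 9.236, we do not reject H₀.

0.472; do not reject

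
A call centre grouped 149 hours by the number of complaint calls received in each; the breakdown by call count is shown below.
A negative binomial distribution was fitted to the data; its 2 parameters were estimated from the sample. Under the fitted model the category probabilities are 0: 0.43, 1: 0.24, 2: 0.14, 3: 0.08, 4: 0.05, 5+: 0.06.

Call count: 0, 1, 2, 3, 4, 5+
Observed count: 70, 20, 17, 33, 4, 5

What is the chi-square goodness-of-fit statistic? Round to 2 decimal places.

Expected counts E_i = n·p_i: 149×0.43 = 64.07, 149×0.24 = 35.76, 149×0.14 = 20.86, 149×0.08 = 11.92, 149×0.05 = 7.45, 149×0.06 = 8.94.
χ² = (70−64.07)²/64.07 + (20−35.76)²/35.76 + (17−20.86)²/20.86 + (33−11.92)²/11.92 + (4−7.45)²/7.45 + (5−8.94)²/8.94
   = 0.549 + 6.946 + 0.714 + 37.279 + 1.598 + 1.736
Sum = 48.82

48.82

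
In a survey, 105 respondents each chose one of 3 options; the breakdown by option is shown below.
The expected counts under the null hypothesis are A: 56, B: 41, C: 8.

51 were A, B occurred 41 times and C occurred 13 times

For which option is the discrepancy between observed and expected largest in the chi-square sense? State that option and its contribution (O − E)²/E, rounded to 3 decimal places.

A: (51 − 56)²/56 = 25/56 = 0.4464
B: (41 − 41)²/41 = 0/41 = 0.0000
C: (13 − 8)²/8 = 25/8 = 3.1250
The largest term is for C: 3.125.

C, 3.125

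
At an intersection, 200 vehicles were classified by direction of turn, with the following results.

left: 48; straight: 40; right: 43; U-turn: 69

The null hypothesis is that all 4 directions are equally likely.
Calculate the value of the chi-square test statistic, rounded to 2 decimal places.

10.28

Under H₀ each category has probability 1/4, so each expected count is 200/4 = 50.
left: (48 − 50)²/50 = 4/50 = 0.080
straight: (40 − 50)²/50 = 100/50 = 2.000
right: (43 − 50)²/50 = 49/50 = 0.980
U-turn: (69 − 50)²/50 = 361/50 = 7.220
Sum = 10.28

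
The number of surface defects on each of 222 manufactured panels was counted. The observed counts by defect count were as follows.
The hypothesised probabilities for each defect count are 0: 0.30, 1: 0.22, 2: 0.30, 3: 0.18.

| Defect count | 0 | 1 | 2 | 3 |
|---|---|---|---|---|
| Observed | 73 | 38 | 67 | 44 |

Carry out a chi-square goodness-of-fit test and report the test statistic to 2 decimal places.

3.43

Expected counts E_i = n·p_i: 222×0.30 = 66.6, 222×0.22 = 48.84, 222×0.30 = 66.6, 222×0.18 = 39.96.
cat         O        E   (O−E)²/E
0          73     66.6      0.615
1          38    48.84      2.406
2          67     66.6      0.002
3          44    39.96      0.408
Sum = 3.43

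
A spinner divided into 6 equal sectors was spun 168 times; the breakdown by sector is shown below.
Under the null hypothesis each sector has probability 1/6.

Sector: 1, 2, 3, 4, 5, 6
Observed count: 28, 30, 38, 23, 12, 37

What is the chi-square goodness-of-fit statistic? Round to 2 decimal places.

16.64

Under H₀ each category has probability 1/6, so each expected count is 168/6 = 28.
1: (28 − 28)²/28 = 0/28 = 0.000
2: (30 − 28)²/28 = 4/28 = 0.143
3: (38 − 28)²/28 = 100/28 = 3.571
4: (23 − 28)²/28 = 25/28 = 0.893
5: (12 − 28)²/28 = 256/28 = 9.143
6: (37 − 28)²/28 = 81/28 = 2.893
Sum = 16.64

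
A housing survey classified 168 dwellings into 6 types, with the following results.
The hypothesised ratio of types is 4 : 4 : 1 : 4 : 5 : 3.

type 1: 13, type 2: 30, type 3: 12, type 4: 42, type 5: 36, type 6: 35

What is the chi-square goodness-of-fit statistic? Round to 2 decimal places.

Ratio total = 21. Expected counts: 168×4/21 = 32, 168×4/21 = 32, 168×1/21 = 8, 168×4/21 = 32, 168×5/21 = 40, 168×3/21 = 24.
type 1: (13 − 32)²/32 = 361/32 = 11.281
type 2: (30 − 32)²/32 = 4/32 = 0.125
type 3: (12 − 8)²/8 = 16/8 = 2.000
type 4: (42 − 32)²/32 = 100/32 = 3.125
type 5: (36 − 40)²/40 = 16/40 = 0.400
type 6: (35 − 24)²/24 = 121/24 = 5.042
Sum = 21.97

21.97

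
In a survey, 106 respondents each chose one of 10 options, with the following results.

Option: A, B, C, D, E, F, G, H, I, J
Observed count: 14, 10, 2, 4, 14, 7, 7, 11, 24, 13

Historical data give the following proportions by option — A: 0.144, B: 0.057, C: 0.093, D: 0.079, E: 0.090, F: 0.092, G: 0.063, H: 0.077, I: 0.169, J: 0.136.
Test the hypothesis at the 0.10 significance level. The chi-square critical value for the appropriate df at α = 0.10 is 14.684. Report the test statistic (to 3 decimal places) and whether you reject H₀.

17.317; reject

Expected counts E_i = n·p_i: 106×0.144 = 15.264, 106×0.057 = 6.042, 106×0.093 = 9.858, 106×0.079 = 8.374, 106×0.090 = 9.54, 106×0.092 = 9.752, 106×0.063 = 6.678, 106×0.077 = 8.162, 106×0.169 = 17.914, 106×0.136 = 14.416.
χ² = (14−15.264)²/15.264 + (10−6.042)²/6.042 + (2−9.858)²/9.858 + (4−8.374)²/8.374 + (14−9.54)²/9.54 + (7−9.752)²/9.752 + (7−6.678)²/6.678 + (11−8.162)²/8.162 + (24−17.914)²/17.914 + (13−14.416)²/14.416
   = 0.1047 + 2.5928 + 6.2638 + 2.2847 + 2.0851 + 0.7766 + 0.0155 + 0.9868 + 2.0676 + 0.1391
Sum = 17.317
df = 9. Since 17.317 > 14.684, we reject H₀.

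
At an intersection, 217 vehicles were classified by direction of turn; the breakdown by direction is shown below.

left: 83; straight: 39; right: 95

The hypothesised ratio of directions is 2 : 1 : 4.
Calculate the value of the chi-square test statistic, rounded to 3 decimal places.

Ratio total = 7. Expected counts: 217×2/7 = 62, 217×1/7 = 31, 217×4/7 = 124.
left: (83 − 62)²/62 = 441/62 = 7.1129
straight: (39 − 31)²/31 = 64/31 = 2.0645
right: (95 − 124)²/124 = 841/124 = 6.7823
Sum = 15.960

15.960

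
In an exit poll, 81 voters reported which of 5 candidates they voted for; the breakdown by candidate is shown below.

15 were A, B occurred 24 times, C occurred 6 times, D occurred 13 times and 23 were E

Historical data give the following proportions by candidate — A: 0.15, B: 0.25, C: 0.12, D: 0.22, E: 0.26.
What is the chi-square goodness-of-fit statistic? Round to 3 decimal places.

Expected counts E_i = n·p_i: 81×0.15 = 12.15, 81×0.25 = 20.25, 81×0.12 = 9.72, 81×0.22 = 17.82, 81×0.26 = 21.06.
A: (15 − 12.15)²/12.15 = 8.1225/12.15 = 0.6685
B: (24 − 20.25)²/20.25 = 14.0625/20.25 = 0.6944
C: (6 − 9.72)²/9.72 = 13.8384/9.72 = 1.4237
D: (13 − 17.82)²/17.82 = 23.2324/17.82 = 1.3037
E: (23 − 21.06)²/21.06 = 3.7636/21.06 = 0.1787
Sum = 4.269

4.269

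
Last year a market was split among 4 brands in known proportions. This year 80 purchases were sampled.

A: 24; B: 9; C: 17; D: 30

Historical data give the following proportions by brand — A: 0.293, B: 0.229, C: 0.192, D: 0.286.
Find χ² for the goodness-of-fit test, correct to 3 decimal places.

7.146

Expected counts E_i = n·p_i: 80×0.293 = 23.44, 80×0.229 = 18.32, 80×0.192 = 15.36, 80×0.286 = 22.88.
χ² = (24−23.44)²/23.44 + (9−18.32)²/18.32 + (17−15.36)²/15.36 + (30−22.88)²/22.88
   = 0.0134 + 4.7414 + 0.1751 + 2.2157
Sum = 7.146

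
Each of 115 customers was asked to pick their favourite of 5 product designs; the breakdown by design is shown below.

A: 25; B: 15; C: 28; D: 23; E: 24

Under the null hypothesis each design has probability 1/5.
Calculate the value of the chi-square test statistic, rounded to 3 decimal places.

Under H₀ each category has probability 1/5, so each expected count is 115/5 = 23.
χ² = (25−23)²/23 + (15−23)²/23 + (28−23)²/23 + (23−23)²/23 + (24−23)²/23
   = 0.1739 + 2.7826 + 1.0870 + 0.0000 + 0.0435
Sum = 4.087

4.087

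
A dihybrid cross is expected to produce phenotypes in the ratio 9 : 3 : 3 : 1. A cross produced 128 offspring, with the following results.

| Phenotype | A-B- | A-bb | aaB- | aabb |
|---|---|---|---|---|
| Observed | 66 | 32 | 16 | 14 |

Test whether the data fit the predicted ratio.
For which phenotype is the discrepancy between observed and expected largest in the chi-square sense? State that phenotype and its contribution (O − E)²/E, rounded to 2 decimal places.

aabb, 4.50

Ratio total = 16. Expected counts: 128×9/16 = 72, 128×3/16 = 24, 128×3/16 = 24, 128×1/16 = 8.
cat         O        E   (O−E)²/E
A-B-       66       72      0.500
A-bb       32       24      2.667
aaB-       16       24      2.667
aabb       14        8      4.500
The largest term is for aabb: 4.50.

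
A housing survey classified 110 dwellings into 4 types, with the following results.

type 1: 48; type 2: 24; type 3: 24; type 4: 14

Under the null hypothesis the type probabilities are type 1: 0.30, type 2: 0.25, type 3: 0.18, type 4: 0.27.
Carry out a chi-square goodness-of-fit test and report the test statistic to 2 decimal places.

Expected counts E_i = n·p_i: 110×0.30 = 33, 110×0.25 = 27.5, 110×0.18 = 19.8, 110×0.27 = 29.7.
cat         O        E   (O−E)²/E
type 1     48       33      6.818
type 2     24     27.5      0.445
type 3     24     19.8      0.891
type 4     14     29.7      8.299
Sum = 16.45

16.45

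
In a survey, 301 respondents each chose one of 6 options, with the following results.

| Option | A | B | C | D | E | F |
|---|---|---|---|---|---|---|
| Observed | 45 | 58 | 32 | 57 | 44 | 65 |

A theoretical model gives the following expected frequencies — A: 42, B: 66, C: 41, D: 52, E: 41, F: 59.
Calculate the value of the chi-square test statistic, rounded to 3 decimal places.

χ² = (45−42)²/42 + (58−66)²/66 + (32−41)²/41 + (57−52)²/52 + (44−41)²/41 + (65−59)²/59
   = 0.2143 + 0.9697 + 1.9756 + 0.4808 + 0.2195 + 0.6102
Sum = 4.470

4.470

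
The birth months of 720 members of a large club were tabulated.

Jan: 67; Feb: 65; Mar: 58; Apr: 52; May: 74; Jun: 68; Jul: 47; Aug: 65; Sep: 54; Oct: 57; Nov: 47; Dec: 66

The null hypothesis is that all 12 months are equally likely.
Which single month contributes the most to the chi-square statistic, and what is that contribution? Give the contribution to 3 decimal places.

Expected count for each of the 12 categories: 720/12 = 60.
cat         O        E   (O−E)²/E
Jan        67       60     0.8167
Feb        65       60     0.4167
Mar        58       60     0.0667
Apr        52       60     1.0667
May        74       60     3.2667
Jun        68       60     1.0667
Jul        47       60     2.8167
Aug        65       60     0.4167
Sep        54       60     0.6000
Oct        57       60     0.1500
Nov        47       60     2.8167
Dec        66       60     0.6000
The largest term is for May: 3.267.

May, 3.267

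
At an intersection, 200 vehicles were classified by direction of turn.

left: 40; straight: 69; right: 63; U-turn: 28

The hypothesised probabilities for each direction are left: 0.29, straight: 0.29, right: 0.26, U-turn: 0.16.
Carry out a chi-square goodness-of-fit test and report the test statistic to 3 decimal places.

Expected counts E_i = n·p_i: 200×0.29 = 58, 200×0.29 = 58, 200×0.26 = 52, 200×0.16 = 32.
cat           O        E   (O−E)²/E
left         40       58     5.5862
straight     69       58     2.0862
right        63       52     2.3269
U-turn       28       32     0.5000
Sum = 10.499

10.499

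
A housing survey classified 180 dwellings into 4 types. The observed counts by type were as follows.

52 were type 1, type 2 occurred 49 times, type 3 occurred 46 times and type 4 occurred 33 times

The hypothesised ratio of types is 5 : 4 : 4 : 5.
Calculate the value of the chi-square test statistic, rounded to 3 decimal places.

Ratio total = 18. Expected counts: 180×5/18 = 50, 180×4/18 = 40, 180×4/18 = 40, 180×5/18 = 50.
cat         O        E   (O−E)²/E
type 1     52       50     0.0800
type 2     49       40     2.0250
type 3     46       40     0.9000
type 4     33       50     5.7800
Sum = 8.785

8.785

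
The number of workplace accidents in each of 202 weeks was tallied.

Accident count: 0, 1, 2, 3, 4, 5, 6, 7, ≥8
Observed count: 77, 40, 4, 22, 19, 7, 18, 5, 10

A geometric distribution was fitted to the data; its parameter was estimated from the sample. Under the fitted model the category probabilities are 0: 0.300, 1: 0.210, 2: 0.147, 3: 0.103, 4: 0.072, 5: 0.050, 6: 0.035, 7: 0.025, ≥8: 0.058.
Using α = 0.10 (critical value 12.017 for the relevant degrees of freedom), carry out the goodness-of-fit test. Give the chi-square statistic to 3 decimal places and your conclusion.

46.344; reject

Expected counts E_i = n·p_i: 202×0.300 = 60.6, 202×0.210 = 42.42, 202×0.147 = 29.694, 202×0.103 = 20.806, 202×0.072 = 14.544, 202×0.050 = 10.1, 202×0.035 = 7.07, 202×0.025 = 5.05, 202×0.058 = 11.716.
0: (77 − 60.6)²/60.6 = 268.96/60.6 = 4.4383
1: (40 − 42.42)²/42.42 = 5.8564/42.42 = 0.1381
2: (4 − 29.694)²/29.694 = 660.181636/29.694 = 22.2328
3: (22 − 20.806)²/20.806 = 1.425636/20.806 = 0.0685
4: (19 − 14.544)²/14.544 = 19.855936/14.544 = 1.3652
5: (7 − 10.1)²/10.1 = 9.61/10.1 = 0.9515
6: (18 − 7.07)²/7.07 = 119.4649/7.07 = 16.8974
7: (5 − 5.05)²/5.05 = 0.0025/5.05 = 0.0005
≥8: (10 − 11.716)²/11.716 = 2.944656/11.716 = 0.2513
Sum = 46.344
df = 7. Since 46.344 > 12.017, we reject H₀.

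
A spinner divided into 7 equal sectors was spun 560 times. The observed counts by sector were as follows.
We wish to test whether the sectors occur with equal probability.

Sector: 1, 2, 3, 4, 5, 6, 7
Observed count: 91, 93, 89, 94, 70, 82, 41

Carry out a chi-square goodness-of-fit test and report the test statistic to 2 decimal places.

27.40

Expected count for each of the 7 categories: 560/7 = 80.
cat         O        E   (O−E)²/E
1          91       80      1.513
2          93       80      2.113
3          89       80      1.013
4          94       80      2.450
5          70       80      1.250
6          82       80      0.050
7          41       80     19.013
Sum = 27.40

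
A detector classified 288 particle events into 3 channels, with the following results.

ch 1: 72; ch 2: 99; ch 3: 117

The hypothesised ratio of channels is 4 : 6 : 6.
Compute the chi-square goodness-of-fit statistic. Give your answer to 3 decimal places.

Ratio total = 16. Expected counts: 288×4/16 = 72, 288×6/16 = 108, 288×6/16 = 108.
ch 1: (72 − 72)²/72 = 0/72 = 0.0000
ch 2: (99 − 108)²/108 = 81/108 = 0.7500
ch 3: (117 − 108)²/108 = 81/108 = 0.7500
Sum = 1.500

1.500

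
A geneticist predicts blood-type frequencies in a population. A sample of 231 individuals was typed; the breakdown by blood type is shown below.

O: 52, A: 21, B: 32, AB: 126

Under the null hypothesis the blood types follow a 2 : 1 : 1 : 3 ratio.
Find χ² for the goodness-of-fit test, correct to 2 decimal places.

14.73

Ratio total = 7. Expected counts: 231×2/7 = 66, 231×1/7 = 33, 231×1/7 = 33, 231×3/7 = 99.
χ² = (52−66)²/66 + (21−33)²/33 + (32−33)²/33 + (126−99)²/99
   = 2.970 + 4.364 + 0.030 + 7.364
Sum = 14.73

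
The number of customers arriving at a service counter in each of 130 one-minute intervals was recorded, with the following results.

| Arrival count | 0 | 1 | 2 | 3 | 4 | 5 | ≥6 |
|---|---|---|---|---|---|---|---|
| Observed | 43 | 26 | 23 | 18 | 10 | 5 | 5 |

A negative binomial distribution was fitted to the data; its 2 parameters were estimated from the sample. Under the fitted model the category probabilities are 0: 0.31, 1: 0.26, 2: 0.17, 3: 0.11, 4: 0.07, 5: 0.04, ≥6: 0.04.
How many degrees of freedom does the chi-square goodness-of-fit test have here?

There are k = 7 categories and 2 parameters estimated from the data, so df = 7 − 1 − 2 = 4.

4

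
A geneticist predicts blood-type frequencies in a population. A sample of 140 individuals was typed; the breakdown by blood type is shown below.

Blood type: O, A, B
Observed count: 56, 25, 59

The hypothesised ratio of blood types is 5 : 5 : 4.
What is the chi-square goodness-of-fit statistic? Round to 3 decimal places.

22.245

Ratio total = 14. Expected counts: 140×5/14 = 50, 140×5/14 = 50, 140×4/14 = 40.
O: (56 − 50)²/50 = 36/50 = 0.7200
A: (25 − 50)²/50 = 625/50 = 12.5000
B: (59 − 40)²/40 = 361/40 = 9.0250
Sum = 22.245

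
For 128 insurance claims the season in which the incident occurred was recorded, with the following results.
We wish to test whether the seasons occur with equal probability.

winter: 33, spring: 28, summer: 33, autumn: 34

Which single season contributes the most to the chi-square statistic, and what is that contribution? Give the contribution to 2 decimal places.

Expected count for each of the 4 categories: 128/4 = 32.
χ² = (33−32)²/32 + (28−32)²/32 + (33−32)²/32 + (34−32)²/32
   = 0.031 + 0.500 + 0.031 + 0.125
The largest term is for spring: 0.50.

spring, 0.50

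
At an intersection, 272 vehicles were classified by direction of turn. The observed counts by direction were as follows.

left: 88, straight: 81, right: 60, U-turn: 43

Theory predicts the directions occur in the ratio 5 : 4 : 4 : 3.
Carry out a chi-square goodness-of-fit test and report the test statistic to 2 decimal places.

Ratio total = 16. Expected counts: 272×5/16 = 85, 272×4/16 = 68, 272×4/16 = 68, 272×3/16 = 51.
χ² = (88−85)²/85 + (81−68)²/68 + (60−68)²/68 + (43−51)²/51
   = 0.106 + 2.485 + 0.941 + 1.255
Sum = 4.79

4.79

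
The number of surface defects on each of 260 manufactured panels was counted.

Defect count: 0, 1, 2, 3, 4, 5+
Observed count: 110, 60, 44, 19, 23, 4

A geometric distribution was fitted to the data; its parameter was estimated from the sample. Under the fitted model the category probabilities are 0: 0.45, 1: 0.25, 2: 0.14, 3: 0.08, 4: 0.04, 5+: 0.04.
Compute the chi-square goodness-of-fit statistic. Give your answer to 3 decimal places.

Expected counts E_i = n·p_i: 260×0.45 = 117, 260×0.25 = 65, 260×0.14 = 36.4, 260×0.08 = 20.8, 260×0.04 = 10.4, 260×0.04 = 10.4.
0: (110 − 117)²/117 = 49/117 = 0.4188
1: (60 − 65)²/65 = 25/65 = 0.3846
2: (44 − 36.4)²/36.4 = 57.76/36.4 = 1.5868
3: (19 − 20.8)²/20.8 = 3.24/20.8 = 0.1558
4: (23 − 10.4)²/10.4 = 158.76/10.4 = 15.2654
5+: (4 − 10.4)²/10.4 = 40.96/10.4 = 3.9385
Sum = 21.750

21.750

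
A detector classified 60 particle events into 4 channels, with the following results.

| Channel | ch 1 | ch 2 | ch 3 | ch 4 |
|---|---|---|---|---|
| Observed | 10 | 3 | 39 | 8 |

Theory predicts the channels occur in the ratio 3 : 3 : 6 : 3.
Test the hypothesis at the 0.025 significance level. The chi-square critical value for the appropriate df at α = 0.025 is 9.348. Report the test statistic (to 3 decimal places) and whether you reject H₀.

Ratio total = 15. Expected counts: 60×3/15 = 12, 60×3/15 = 12, 60×6/15 = 24, 60×3/15 = 12.
χ² = (10−12)²/12 + (3−12)²/12 + (39−24)²/24 + (8−12)²/12
   = 0.3333 + 6.7500 + 9.3750 + 1.3333
Sum = 17.792
df = 3. Since 17.792 > 9.348, we reject H₀.

17.792; reject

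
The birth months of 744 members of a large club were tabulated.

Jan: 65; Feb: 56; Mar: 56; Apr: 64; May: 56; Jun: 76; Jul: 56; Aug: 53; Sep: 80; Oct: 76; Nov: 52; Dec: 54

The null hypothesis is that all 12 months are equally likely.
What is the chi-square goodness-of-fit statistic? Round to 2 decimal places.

18.03

Under H₀ each category has probability 1/12, so each expected count is 744/12 = 62.
Jan: (65 − 62)²/62 = 9/62 = 0.145
Feb: (56 − 62)²/62 = 36/62 = 0.581
Mar: (56 − 62)²/62 = 36/62 = 0.581
Apr: (64 − 62)²/62 = 4/62 = 0.065
May: (56 − 62)²/62 = 36/62 = 0.581
Jun: (76 − 62)²/62 = 196/62 = 3.161
Jul: (56 − 62)²/62 = 36/62 = 0.581
Aug: (53 − 62)²/62 = 81/62 = 1.306
Sep: (80 − 62)²/62 = 324/62 = 5.226
Oct: (76 − 62)²/62 = 196/62 = 3.161
Nov: (52 − 62)²/62 = 100/62 = 1.613
Dec: (54 − 62)²/62 = 64/62 = 1.032
Sum = 18.03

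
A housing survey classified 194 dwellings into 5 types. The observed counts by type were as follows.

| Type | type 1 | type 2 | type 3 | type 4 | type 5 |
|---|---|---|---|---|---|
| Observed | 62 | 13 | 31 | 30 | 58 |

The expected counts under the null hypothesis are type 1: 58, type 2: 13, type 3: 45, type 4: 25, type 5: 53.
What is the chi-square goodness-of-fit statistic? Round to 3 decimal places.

χ² = (62−58)²/58 + (13−13)²/13 + (31−45)²/45 + (30−25)²/25 + (58−53)²/53
   = 0.2759 + 0.0000 + 4.3556 + 1.0000 + 0.4717
Sum = 6.103

6.103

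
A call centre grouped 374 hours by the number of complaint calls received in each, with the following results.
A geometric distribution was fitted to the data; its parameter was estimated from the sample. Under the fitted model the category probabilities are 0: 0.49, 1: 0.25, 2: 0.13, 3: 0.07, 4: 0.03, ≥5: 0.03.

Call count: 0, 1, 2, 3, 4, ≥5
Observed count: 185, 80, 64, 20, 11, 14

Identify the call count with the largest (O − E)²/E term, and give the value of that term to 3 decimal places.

2, 4.865

Expected counts E_i = n·p_i: 374×0.49 = 183.26, 374×0.25 = 93.5, 374×0.13 = 48.62, 374×0.07 = 26.18, 374×0.03 = 11.22, 374×0.03 = 11.22.
χ² = (185−183.26)²/183.26 + (80−93.5)²/93.5 + (64−48.62)²/48.62 + (20−26.18)²/26.18 + (11−11.22)²/11.22 + (14−11.22)²/11.22
   = 0.0165 + 1.9492 + 4.8652 + 1.4588 + 0.0043 + 0.6888
The largest term is for 2: 4.865.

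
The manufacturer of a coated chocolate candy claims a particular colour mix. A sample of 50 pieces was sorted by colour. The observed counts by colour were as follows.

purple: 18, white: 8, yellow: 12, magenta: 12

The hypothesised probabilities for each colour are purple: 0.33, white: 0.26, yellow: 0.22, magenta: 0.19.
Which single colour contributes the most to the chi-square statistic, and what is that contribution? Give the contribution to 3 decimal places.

Expected counts E_i = n·p_i: 50×0.33 = 16.5, 50×0.26 = 13, 50×0.22 = 11, 50×0.19 = 9.5.
χ² = (18−16.5)²/16.5 + (8−13)²/13 + (12−11)²/11 + (12−9.5)²/9.5
   = 0.1364 + 1.9231 + 0.0909 + 0.6579
The largest term is for white: 1.923.

white, 1.923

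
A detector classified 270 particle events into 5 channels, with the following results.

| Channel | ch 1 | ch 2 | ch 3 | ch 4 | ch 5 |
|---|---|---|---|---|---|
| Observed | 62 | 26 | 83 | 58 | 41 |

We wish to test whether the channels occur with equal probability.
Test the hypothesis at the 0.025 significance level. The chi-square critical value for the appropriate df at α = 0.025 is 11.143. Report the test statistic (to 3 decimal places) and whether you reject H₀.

34.704; reject

Under H₀ each category has probability 1/5, so each expected count is 270/5 = 54.
ch 1: (62 − 54)²/54 = 64/54 = 1.1852
ch 2: (26 − 54)²/54 = 784/54 = 14.5185
ch 3: (83 − 54)²/54 = 841/54 = 15.5741
ch 4: (58 − 54)²/54 = 16/54 = 0.2963
ch 5: (41 − 54)²/54 = 169/54 = 3.1296
Sum = 34.704
df = 4. Since 34.704 > 11.143, we reject H₀.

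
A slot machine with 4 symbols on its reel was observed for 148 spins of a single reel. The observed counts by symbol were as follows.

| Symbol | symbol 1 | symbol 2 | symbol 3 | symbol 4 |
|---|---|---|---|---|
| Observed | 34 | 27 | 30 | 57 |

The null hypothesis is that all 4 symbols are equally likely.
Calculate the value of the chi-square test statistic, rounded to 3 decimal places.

15.081

Under H₀ each category has probability 1/4, so each expected count is 148/4 = 37.
χ² = (34−37)²/37 + (27−37)²/37 + (30−37)²/37 + (57−37)²/37
   = 0.2432 + 2.7027 + 1.3243 + 10.8108
Sum = 15.081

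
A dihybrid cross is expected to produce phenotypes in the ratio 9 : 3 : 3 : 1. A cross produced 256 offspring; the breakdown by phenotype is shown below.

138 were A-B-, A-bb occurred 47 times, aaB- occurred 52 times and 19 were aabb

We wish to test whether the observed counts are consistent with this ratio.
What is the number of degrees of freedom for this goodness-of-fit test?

There are k = 4 categories and no parameters were estimated from the data, so df = 4 − 1 = 3.

3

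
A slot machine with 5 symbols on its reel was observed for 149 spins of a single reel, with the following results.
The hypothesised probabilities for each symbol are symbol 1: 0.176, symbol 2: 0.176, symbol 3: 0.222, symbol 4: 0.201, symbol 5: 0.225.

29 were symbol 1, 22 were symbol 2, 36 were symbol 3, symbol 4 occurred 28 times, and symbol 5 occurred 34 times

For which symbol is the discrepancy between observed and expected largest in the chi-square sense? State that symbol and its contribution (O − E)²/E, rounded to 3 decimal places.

symbol 2, 0.680

Expected counts E_i = n·p_i: 149×0.176 = 26.224, 149×0.176 = 26.224, 149×0.222 = 33.078, 149×0.201 = 29.949, 149×0.225 = 33.525.
cat           O        E   (O−E)²/E
symbol 1     29   26.224     0.2939
symbol 2     22   26.224     0.6804
symbol 3     36   33.078     0.2581
symbol 4     28   29.949     0.1268
symbol 5     34   33.525     0.0067
The largest term is for symbol 2: 0.680.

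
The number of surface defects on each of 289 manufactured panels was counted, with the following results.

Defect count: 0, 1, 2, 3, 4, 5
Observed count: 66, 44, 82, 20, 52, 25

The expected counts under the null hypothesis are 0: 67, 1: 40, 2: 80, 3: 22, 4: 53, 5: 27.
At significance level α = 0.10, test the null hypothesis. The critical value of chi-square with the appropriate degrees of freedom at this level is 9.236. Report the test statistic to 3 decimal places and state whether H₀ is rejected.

0.814; do not reject

χ² = (66−67)²/67 + (44−40)²/40 + (82−80)²/80 + (20−22)²/22 + (52−53)²/53 + (25−27)²/27
   = 0.0149 + 0.4000 + 0.0500 + 0.1818 + 0.0189 + 0.1481
Sum = 0.814
df = 5. Since 0.814 < 9.236, we do not reject H₀.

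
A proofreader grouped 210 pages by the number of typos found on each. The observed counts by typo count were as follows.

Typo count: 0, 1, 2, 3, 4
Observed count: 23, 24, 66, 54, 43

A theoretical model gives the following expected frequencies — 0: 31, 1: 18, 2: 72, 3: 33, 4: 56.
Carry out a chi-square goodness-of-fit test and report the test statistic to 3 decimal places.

cat         O        E   (O−E)²/E
0          23       31     2.0645
1          24       18     2.0000
2          66       72     0.5000
3          54       33    13.3636
4          43       56     3.0179
Sum = 20.946

20.946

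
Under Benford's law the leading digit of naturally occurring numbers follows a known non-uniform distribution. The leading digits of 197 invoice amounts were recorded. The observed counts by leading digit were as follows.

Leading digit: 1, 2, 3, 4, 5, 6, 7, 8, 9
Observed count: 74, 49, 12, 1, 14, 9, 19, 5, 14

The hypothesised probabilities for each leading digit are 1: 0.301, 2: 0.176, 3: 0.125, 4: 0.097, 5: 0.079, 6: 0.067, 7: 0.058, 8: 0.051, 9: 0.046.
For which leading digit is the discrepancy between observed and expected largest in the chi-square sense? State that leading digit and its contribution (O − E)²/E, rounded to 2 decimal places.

4, 17.16

Expected counts E_i = n·p_i: 197×0.301 = 59.297, 197×0.176 = 34.672, 197×0.125 = 24.625, 197×0.097 = 19.109, 197×0.079 = 15.563, 197×0.067 = 13.199, 197×0.058 = 11.426, 197×0.051 = 10.047, 197×0.046 = 9.062.
cat         O        E   (O−E)²/E
1          74   59.297      3.646
2          49   34.672      5.921
3          12   24.625      6.473
4           1   19.109     17.161
5          14   15.563      0.157
6           9   13.199      1.336
7          19   11.426      5.021
8           5   10.047      2.535
9          14    9.062      2.691
The largest term is for 4: 17.16.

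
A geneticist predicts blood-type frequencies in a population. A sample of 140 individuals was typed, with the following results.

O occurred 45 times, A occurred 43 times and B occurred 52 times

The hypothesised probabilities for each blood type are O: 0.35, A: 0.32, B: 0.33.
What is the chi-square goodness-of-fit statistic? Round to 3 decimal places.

Expected counts E_i = n·p_i: 140×0.35 = 49, 140×0.32 = 44.8, 140×0.33 = 46.2.
cat         O        E   (O−E)²/E
O          45       49     0.3265
A          43     44.8     0.0723
B          52     46.2     0.7281
Sum = 1.127

1.127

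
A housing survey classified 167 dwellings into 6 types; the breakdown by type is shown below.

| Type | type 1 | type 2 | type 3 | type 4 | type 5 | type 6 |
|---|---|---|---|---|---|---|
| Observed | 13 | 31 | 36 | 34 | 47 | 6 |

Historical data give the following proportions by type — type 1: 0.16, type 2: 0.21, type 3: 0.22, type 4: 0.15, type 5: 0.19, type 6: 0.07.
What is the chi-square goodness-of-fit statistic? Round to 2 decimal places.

20.85

Expected counts E_i = n·p_i: 167×0.16 = 26.72, 167×0.21 = 35.07, 167×0.22 = 36.74, 167×0.15 = 25.05, 167×0.19 = 31.73, 167×0.07 = 11.69.
cat         O        E   (O−E)²/E
type 1     13    26.72      7.045
type 2     31    35.07      0.472
type 3     36    36.74      0.015
type 4     34    25.05      3.198
type 5     47    31.73      7.349
type 6      6    11.69      2.770
Sum = 20.85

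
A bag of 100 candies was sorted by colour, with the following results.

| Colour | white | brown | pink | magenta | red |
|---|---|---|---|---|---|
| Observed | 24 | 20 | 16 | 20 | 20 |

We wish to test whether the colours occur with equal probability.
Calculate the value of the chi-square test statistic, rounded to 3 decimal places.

Under H₀ each category has probability 1/5, so each expected count is 100/5 = 20.
cat          O        E   (O−E)²/E
white       24       20     0.8000
brown       20       20     0.0000
pink        16       20     0.8000
magenta     20       20     0.0000
red         20       20     0.0000
Sum = 1.600

1.600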